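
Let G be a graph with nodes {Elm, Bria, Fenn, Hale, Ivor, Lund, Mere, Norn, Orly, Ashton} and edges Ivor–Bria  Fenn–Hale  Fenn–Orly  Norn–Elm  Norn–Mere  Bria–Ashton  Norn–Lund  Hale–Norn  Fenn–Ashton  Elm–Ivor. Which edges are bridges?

Fenn-Orly, Lund-Norn, Mere-Norn

The edges on the cycle Fenn-Hale-Norn-Elm-Ivor-Bria-Ashton-Fenn are not bridges since each lies on that cycle.
But removing Norn–Lund disconnects Norn from Lund; removing Mere–Norn disconnects Mere from Norn; removing Fenn–Orly disconnects Fenn from Orly — these are bridges.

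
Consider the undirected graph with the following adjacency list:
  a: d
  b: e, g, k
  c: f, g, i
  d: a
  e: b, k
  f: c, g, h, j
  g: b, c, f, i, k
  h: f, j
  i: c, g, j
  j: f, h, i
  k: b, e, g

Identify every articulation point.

g

Removing g increases the component count from 2 to 3, so g is a cut vertex.
By contrast removing a leaves 2 components; it is not a cut vertex. No other vertex is a cut vertex either.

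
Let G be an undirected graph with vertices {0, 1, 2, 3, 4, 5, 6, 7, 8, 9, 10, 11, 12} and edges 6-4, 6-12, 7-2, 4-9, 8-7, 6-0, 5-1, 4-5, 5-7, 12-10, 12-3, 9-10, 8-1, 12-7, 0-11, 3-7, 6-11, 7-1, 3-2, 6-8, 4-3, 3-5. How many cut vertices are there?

1

Removing 6 increases the component count from 1 to 2, so 6 is a cut vertex.
By contrast removing 2 leaves 1 component; it is not a cut vertex. No other vertex is a cut vertex either.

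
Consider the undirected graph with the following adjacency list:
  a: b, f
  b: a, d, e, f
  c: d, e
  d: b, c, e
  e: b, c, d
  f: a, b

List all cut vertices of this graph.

b

Removing b increases the component count from 1 to 2, so b is a cut vertex.
By contrast removing c leaves 1 component; it is not a cut vertex. No other vertex is a cut vertex either.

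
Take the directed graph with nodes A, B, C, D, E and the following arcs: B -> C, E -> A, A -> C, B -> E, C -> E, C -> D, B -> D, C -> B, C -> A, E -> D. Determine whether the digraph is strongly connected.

No

There is no directed path from D to E, so the graph is not strongly connected.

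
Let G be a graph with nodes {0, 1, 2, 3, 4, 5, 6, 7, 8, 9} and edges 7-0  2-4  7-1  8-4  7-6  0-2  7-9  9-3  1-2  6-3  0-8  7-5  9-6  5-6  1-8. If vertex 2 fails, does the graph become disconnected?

No

Deleting 2 leaves 1 component (was 1) (its neighbors 0, 1, 4 remain connected to each other), so 2 is not a cut vertex.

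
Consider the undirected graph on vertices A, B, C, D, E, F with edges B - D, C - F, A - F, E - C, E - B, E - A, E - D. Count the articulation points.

Removing E increases the component count from 1 to 2, so E is a cut vertex.
By contrast removing F leaves 1 component; it is not a cut vertex. No other vertex is a cut vertex either.

1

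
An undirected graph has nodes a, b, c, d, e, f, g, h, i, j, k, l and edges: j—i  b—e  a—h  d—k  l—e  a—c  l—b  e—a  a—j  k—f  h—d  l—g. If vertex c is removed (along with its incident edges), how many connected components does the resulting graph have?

1

With c gone, the remaining components are: {a, b, d, e, f, g, h, i, j, k, l}.
That is 1 component.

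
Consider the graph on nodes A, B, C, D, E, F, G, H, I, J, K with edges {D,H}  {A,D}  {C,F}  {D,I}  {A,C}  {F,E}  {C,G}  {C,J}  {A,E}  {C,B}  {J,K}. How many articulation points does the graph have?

4

Removing A increases the component count from 1 to 2, so A is a cut vertex.
Removing C increases the component count from 1 to 4, so C is a cut vertex.
Removing D increases the component count from 1 to 3, so D is a cut vertex.
Likewise J is a cut vertex.
By contrast removing K leaves 1 component; it is not a cut vertex. No other vertex is a cut vertex either.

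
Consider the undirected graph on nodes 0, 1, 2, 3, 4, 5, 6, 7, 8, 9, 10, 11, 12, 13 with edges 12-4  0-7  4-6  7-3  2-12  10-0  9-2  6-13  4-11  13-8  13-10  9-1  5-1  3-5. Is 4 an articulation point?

Deleting 4 raises the number of components from 1 to 2, so 4 is a cut vertex.

Yes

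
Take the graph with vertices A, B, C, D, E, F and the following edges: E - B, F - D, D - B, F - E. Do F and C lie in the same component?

The component containing F is {B, D, E, F}, and C is not in it.

No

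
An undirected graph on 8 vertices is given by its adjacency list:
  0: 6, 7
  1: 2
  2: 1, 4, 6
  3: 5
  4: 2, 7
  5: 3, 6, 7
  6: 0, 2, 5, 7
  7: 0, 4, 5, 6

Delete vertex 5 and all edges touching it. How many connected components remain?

2

With 5 gone, the remaining components are: {3}; {0, 1, 2, 4, 6, 7}.
That is 2 components.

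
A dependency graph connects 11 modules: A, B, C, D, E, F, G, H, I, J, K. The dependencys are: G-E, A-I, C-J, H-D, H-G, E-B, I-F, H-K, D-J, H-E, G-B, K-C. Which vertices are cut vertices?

Removing H increases the component count from 2 to 3, so H is a cut vertex.
Removing I increases the component count from 2 to 3, so I is a cut vertex.
By contrast removing G leaves 2 components; it is not a cut vertex. No other vertex is a cut vertex either.

H, I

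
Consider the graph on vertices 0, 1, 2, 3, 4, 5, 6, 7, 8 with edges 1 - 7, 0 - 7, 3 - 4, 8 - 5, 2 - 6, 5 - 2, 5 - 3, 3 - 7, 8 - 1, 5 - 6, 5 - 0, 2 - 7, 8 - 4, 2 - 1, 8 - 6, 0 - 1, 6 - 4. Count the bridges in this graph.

0

The edges on the cycle 5-0-7-3-5 are not bridges since each lies on that cycle.
Every edge lies on some cycle, so there are no bridges.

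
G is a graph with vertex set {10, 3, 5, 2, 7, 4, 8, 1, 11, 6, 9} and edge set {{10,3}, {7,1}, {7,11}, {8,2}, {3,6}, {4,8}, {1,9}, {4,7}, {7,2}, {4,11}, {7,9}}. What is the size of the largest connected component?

7

5 is isolated — a component by itself.
Starting from 3 we can reach 3, 6, 10. That is one component of size 3.
Starting from 1 we can reach 1, 2, 4, 7, 8, 9, 11. That is one component of size 7.
The largest has 7 vertices.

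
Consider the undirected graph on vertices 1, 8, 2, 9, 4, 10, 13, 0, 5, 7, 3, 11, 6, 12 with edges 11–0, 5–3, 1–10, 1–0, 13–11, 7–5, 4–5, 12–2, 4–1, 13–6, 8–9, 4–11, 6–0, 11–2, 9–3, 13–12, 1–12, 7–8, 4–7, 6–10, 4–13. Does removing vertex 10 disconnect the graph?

No

Deleting 10 leaves 1 component (was 1) (its neighbors 1, 6 remain connected to each other), so 10 is not a cut vertex.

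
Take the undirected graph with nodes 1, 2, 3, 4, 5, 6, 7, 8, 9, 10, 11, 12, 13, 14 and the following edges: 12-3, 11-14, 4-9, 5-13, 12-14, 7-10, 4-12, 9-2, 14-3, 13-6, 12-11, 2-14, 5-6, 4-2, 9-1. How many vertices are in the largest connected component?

8 is isolated — a component by itself.
Starting from 7 we can reach 7, 10. That is one component of size 2.
Starting from 5 we can reach 5, 6, 13. That is one component of size 3.
Starting from 1 we can reach 1, 2, 3, 4, 9, 11, 12, 14. That is one component of size 8.
The largest has 8 vertices.

8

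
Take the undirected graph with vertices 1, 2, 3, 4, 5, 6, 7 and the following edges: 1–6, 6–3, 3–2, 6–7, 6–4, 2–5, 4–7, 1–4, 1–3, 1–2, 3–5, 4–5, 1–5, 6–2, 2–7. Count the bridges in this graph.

The edges on the cycle 6-3-2-7-4-6 are not bridges since each lies on that cycle.
Every edge lies on some cycle, so there are no bridges.

0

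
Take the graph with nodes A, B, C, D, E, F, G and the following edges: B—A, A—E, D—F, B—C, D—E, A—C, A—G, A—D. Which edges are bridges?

A-G, D-F

The edges on the cycle B-A-C-B are not bridges since each lies on that cycle.
But removing F—D disconnects F from D; removing A—G disconnects A from G — these are bridges.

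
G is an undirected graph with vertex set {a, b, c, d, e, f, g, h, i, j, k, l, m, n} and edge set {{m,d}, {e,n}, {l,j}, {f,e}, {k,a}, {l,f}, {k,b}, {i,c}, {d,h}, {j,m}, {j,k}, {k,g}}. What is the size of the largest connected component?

Starting from c we can reach c, i. That is one component of size 2.
Starting from a we can reach a, b, d, e, f, g, h, j, k, l, m, n. That is one component of size 12.
The largest has 12 vertices.

12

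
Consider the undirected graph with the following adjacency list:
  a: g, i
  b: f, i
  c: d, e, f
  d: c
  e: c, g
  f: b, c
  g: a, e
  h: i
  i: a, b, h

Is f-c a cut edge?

After removing f-c, the path f-b-i-a-g-e-c still connects them, so the edge is not a bridge.

No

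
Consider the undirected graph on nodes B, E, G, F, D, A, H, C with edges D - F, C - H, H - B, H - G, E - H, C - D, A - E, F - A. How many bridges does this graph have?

The edges on the cycle C-D-F-A-E-H-C are not bridges since each lies on that cycle.
But removing H - G disconnects H from G; removing H - B disconnects H from B — these are bridges.
That makes 2 bridges.

2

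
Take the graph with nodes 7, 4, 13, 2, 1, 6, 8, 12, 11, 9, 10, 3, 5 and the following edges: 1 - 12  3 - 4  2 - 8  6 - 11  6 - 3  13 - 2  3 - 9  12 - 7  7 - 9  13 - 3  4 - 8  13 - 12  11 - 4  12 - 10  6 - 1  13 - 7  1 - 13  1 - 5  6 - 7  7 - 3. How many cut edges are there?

The edges on the cycle 1-13-12-1 are not bridges since each lies on that cycle.
But removing 12 - 10 disconnects 12 from 10; removing 1 - 5 disconnects 1 from 5 — these are bridges.
That makes 2 bridges.

2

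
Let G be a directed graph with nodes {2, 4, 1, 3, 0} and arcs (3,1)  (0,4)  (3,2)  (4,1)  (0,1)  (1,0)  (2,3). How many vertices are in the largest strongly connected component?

3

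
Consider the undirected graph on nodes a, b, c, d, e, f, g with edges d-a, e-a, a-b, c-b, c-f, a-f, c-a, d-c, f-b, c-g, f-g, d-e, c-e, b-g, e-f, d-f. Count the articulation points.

Removing a, for instance, still leaves 1 component. No single vertex removal increases the component count — the graph has no articulation points.

0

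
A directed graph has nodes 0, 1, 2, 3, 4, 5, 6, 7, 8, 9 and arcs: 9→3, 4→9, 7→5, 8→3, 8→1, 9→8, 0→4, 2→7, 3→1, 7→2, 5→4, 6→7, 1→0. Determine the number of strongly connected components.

{0, 1, 3, 4, 8, 9} are all mutually reachable — one SCC of size 6.
{2, 7} are all mutually reachable — one SCC of size 2.
{5} is an SCC by itself.
{6} is an SCC by itself.
That gives 4 strongly connected components.

4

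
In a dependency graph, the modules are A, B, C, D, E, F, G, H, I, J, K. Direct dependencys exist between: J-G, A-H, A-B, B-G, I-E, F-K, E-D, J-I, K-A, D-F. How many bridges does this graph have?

The edges on the cycle J-I-E-D-F-K-A-B-G-J are not bridges since each lies on that cycle.
But removing H-A disconnects H from A — this is a bridge.

1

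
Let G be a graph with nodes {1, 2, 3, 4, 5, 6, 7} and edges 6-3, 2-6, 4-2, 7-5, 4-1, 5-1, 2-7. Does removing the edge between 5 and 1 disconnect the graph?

No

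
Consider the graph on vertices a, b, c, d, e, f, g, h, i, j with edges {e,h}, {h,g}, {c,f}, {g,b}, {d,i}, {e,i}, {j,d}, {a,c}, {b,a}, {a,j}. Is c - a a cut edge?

Yes

Removing c - a leaves no path between c and a: the component count goes from 1 to 2. So it is a bridge.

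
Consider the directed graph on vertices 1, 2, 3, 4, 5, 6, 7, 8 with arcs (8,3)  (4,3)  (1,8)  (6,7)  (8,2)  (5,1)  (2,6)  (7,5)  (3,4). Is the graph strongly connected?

There is no directed path from 3 to 2, so the graph is not strongly connected.

No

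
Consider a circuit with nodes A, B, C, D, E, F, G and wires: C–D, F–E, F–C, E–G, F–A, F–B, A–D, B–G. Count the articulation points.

1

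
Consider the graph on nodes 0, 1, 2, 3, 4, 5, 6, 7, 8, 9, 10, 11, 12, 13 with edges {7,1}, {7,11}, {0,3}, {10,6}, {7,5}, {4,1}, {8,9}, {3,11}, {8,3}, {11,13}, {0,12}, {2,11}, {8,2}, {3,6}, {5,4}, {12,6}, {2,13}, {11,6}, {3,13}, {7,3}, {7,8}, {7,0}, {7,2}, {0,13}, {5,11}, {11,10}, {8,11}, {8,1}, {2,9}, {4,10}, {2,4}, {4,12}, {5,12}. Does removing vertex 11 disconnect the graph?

No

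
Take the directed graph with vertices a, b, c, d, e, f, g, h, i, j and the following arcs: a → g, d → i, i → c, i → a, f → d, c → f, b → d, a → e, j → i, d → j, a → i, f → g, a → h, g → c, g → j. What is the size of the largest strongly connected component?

7

{a, c, d, f, g, i, j} are all mutually reachable — one SCC of size 7.
{b} is an SCC by itself.
{e} is an SCC by itself.
{h} is an SCC by itself.
The largest has 7 vertices.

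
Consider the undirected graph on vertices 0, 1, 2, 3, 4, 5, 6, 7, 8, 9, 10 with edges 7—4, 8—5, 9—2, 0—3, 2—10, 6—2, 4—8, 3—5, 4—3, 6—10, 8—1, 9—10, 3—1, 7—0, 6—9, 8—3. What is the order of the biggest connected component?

7

Starting from 2 we can reach 2, 6, 9, 10. That is one component of size 4.
Starting from 0 we can reach 0, 1, 3, 4, 5, 7, 8. That is one component of size 7.
The largest has 7 vertices.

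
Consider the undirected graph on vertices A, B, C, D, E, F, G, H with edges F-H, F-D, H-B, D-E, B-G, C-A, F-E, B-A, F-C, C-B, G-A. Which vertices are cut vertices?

Removing F increases the component count from 1 to 2, so F is a cut vertex.
By contrast removing H leaves 1 component; it is not a cut vertex. No other vertex is a cut vertex either.

F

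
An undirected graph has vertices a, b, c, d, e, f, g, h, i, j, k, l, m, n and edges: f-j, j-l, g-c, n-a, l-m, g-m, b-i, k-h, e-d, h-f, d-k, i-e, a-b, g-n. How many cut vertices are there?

Removing g increases the component count from 1 to 2, so g is a cut vertex.
By contrast removing j leaves 1 component; it is not a cut vertex. No other vertex is a cut vertex either.

1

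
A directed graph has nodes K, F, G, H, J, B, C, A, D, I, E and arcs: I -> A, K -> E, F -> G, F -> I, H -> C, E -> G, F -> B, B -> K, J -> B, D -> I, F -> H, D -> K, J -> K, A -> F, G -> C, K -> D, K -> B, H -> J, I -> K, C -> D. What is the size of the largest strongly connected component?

11

{A, B, C, D, E, F, G, H, I, J, K} are all mutually reachable — one SCC of size 11.
The largest has 11 vertices.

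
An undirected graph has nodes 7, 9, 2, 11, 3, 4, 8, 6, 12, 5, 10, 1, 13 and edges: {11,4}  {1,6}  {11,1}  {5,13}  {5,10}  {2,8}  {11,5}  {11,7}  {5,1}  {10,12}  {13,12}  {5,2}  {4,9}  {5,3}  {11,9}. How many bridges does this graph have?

5

The edges on the cycle 5-13-12-10-5 are not bridges since each lies on that cycle.
But removing 5–3 disconnects 5 from 3; removing 8–2 disconnects 8 from 2; removing 1–6 disconnects 1 from 6; removing 5–2 disconnects 5 from 2 — these are bridges.
In total 5 edges are bridges.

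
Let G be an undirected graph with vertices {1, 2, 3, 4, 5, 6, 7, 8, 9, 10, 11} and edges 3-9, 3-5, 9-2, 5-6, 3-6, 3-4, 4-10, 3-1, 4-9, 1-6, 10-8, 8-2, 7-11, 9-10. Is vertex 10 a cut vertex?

No

Deleting 10 leaves 2 components (was 2), so 10 is not a cut vertex.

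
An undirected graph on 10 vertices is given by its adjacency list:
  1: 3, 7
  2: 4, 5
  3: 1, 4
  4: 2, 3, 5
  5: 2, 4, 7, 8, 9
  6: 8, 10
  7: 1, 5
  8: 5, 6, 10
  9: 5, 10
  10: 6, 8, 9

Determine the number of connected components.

1

Starting from 1 we can reach 1, 2, 3, 4, 5, 6, 7, 8, 9, 10. That is one component of size 10.
Total: 1 component.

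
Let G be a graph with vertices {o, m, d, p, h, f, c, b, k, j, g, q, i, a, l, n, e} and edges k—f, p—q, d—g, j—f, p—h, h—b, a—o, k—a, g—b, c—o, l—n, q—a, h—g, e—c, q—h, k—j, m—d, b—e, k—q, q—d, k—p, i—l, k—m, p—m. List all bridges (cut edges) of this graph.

i-l, l-n

The edges on the cycle k-j-f-k are not bridges since each lies on that cycle.
But removing i—l disconnects i from l; removing n—l disconnects n from l — these are bridges.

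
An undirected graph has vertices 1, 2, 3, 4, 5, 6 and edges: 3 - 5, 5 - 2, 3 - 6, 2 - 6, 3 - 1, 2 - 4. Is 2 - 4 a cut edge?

Removing 2 - 4 leaves no path between 2 and 4: the component count goes from 1 to 2. So it is a bridge.

Yes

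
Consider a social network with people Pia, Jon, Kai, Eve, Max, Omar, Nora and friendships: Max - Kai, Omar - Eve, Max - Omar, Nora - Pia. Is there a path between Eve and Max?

From Eve we can reach Eve, Kai, Max, Omar, which includes Max.

Yes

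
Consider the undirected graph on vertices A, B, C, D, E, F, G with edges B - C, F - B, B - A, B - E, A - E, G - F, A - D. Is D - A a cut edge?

Yes

Removing D - A leaves no path between D and A: the component count goes from 1 to 2. So it is a bridge.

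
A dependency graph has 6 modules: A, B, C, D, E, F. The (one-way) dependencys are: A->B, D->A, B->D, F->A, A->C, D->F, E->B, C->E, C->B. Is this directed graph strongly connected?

From B we can reach every vertex (A, B, C, D, E, F), and every vertex can reach B (A, B, C, D, E, F). So the whole graph is one strongly connected component.

Yes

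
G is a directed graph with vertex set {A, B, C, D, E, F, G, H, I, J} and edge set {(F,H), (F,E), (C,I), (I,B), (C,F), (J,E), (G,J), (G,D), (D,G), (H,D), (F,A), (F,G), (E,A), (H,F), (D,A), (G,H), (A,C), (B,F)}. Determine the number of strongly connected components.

1

{A, B, C, D, E, F, G, H, I, J} are all mutually reachable — one SCC of size 10.
That gives 1 strongly connected component.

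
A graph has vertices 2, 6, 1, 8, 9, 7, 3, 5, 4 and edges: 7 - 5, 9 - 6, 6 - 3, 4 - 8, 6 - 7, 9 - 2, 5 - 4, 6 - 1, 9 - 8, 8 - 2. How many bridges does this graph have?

2

The edges on the cycle 9-6-7-5-4-8-9 are not bridges since each lies on that cycle.
But removing 6 - 1 disconnects 6 from 1; removing 6 - 3 disconnects 6 from 3 — these are bridges.
That makes 2 bridges.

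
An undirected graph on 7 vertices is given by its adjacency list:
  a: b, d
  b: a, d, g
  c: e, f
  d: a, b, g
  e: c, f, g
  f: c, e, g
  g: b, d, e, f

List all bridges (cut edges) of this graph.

none

The edges on the cycle g-f-c-e-g are not bridges since each lies on that cycle.
Every edge lies on some cycle, so there are no bridges.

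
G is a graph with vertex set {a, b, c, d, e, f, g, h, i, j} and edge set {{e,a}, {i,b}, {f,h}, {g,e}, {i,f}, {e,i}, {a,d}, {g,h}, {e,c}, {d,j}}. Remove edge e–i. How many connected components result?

e and i are still connected via e-g-h-f-i, so the component count stays at 1.

1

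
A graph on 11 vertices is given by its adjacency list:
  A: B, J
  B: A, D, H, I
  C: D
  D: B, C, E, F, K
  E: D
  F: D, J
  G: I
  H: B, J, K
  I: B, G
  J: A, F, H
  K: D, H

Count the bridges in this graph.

4

The edges on the cycle D-B-A-J-F-D are not bridges since each lies on that cycle.
But removing B-I disconnects B from I; removing E-D disconnects E from D; removing G-I disconnects G from I; removing C-D disconnects C from D — these are bridges.
That makes 4 bridges.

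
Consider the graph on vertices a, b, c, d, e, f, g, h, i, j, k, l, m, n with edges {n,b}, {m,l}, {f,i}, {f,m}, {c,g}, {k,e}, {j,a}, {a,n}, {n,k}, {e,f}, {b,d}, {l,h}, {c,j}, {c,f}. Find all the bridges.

b-d, b-n, c-g, f-i, f-m, h-l, l-m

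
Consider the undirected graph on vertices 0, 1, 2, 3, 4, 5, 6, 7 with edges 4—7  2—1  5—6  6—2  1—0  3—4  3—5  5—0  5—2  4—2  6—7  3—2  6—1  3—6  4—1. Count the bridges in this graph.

0

The edges on the cycle 3-5-6-2-4-3 are not bridges since each lies on that cycle.
Every edge lies on some cycle, so there are no bridges.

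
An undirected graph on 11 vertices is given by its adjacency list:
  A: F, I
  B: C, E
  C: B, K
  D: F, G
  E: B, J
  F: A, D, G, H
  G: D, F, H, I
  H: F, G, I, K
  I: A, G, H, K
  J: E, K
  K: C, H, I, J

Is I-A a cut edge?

No

After removing I-A, the path I-H-F-A still connects them, so the edge is not a bridge.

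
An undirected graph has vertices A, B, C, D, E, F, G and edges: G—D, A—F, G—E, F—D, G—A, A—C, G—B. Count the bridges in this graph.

The edges on the cycle G-A-F-D-G are not bridges since each lies on that cycle.
But removing A—C disconnects A from C; removing G—B disconnects G from B; removing G—E disconnects G from E — these are bridges.
That makes 3 bridges.

3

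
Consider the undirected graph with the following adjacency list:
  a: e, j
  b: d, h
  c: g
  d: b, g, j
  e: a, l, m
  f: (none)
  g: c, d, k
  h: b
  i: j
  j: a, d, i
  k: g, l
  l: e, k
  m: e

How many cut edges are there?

The edges on the cycle a-j-d-g-k-l-e-a are not bridges since each lies on that cycle.
But removing j-i disconnects j from i; removing h-b disconnects h from b; removing m-e disconnects m from e; removing c-g disconnects c from g — these are bridges.
In total 5 edges are bridges.

5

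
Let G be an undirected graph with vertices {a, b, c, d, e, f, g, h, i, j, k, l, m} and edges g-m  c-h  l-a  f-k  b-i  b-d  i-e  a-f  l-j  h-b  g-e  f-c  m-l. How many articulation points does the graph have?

Removing b increases the component count from 1 to 2, so b is a cut vertex.
Removing f increases the component count from 1 to 2, so f is a cut vertex.
Removing l increases the component count from 1 to 2, so l is a cut vertex.
By contrast removing c leaves 1 component; it is not a cut vertex. No other vertex is a cut vertex either.

3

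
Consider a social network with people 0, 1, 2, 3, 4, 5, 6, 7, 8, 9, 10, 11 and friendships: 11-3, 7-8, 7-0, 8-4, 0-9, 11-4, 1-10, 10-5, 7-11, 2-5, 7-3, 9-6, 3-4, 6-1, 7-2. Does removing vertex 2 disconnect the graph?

Deleting 2 leaves 1 component (was 1) (its neighbors 5, 7 remain connected to each other), so 2 is not a cut vertex.

No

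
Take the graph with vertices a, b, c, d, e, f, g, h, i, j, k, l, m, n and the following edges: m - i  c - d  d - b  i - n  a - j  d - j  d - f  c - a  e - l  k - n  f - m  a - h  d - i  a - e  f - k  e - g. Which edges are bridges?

a-e, a-h, b-d, e-g, e-l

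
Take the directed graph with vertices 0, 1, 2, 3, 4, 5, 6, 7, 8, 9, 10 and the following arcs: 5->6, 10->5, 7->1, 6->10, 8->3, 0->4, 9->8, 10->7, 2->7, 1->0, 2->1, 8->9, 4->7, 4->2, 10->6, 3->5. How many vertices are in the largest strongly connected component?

5

{0, 1, 2, 4, 7} are all mutually reachable — one SCC of size 5.
{5, 6, 10} are all mutually reachable — one SCC of size 3.
{8, 9} are all mutually reachable — one SCC of size 2.
{3} is an SCC by itself.
The largest has 5 vertices.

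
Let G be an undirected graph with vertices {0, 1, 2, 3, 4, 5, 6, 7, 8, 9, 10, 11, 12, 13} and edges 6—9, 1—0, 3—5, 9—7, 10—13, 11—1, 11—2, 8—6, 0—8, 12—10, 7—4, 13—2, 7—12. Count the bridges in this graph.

2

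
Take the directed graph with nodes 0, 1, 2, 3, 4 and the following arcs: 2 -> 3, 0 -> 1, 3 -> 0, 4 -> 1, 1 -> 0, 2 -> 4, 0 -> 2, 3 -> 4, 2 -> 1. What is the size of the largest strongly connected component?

5

{0, 1, 2, 3, 4} are all mutually reachable — one SCC of size 5.
The largest has 5 vertices.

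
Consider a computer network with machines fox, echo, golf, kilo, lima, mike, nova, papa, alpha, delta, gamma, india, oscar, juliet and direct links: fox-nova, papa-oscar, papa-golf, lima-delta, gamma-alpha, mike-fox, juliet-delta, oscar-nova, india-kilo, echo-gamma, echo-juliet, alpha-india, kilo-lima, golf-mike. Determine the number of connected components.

2

Starting from fox we can reach fox, golf, mike, nova, papa, oscar. That is one component of size 6.
Starting from echo we can reach echo, kilo, lima, alpha, delta, gamma, india, juliet. That is one component of size 8.
Total: 2 components.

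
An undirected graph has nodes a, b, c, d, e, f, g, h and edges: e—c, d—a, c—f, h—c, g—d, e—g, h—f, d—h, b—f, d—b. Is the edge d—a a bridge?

Yes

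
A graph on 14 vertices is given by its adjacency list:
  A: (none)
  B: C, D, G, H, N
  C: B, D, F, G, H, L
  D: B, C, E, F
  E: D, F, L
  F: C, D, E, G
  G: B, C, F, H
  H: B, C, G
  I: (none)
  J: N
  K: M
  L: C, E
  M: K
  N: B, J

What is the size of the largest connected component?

I is isolated — a component by itself.
A is isolated — a component by itself.
Starting from K we can reach K, M. That is one component of size 2.
Starting from B we can reach B, C, D, E, F, G, H, J, L, N. That is one component of size 10.
The largest has 10 vertices.

10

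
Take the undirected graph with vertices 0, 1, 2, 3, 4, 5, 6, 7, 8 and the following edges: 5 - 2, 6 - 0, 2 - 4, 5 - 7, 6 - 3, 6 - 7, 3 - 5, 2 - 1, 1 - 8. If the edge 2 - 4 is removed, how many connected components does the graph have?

2

Before removal there is 1 component.
2 - 4 is a bridge — removing it separates 2's side from 4's side.
After removal: 2 components.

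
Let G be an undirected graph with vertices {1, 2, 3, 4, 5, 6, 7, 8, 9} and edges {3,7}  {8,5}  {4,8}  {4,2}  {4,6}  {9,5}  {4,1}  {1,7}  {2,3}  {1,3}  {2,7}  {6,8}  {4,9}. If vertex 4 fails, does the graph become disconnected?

Yes

Deleting 4 raises the number of components from 1 to 2, so 4 is a cut vertex.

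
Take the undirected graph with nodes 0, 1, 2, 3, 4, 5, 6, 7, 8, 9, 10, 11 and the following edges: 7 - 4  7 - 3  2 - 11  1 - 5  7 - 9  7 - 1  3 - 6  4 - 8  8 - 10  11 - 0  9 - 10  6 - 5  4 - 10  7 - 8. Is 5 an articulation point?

No

Deleting 5 leaves 2 components (was 2), so 5 is not a cut vertex.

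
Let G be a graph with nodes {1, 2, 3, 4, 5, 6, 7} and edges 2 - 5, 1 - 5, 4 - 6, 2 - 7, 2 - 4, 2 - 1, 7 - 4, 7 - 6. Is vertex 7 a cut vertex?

Deleting 7 leaves 2 components (was 2), so 7 is not a cut vertex.

No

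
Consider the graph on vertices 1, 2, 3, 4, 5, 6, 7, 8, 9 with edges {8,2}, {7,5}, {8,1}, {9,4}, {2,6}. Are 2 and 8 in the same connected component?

From 2 we can reach 1, 2, 6, 8, which includes 8.

Yes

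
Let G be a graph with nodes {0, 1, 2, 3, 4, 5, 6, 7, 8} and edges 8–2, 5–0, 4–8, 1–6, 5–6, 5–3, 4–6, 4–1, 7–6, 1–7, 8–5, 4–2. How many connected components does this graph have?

Starting from 0 we can reach 0, 1, 2, 3, 4, 5, 6, 7, 8. That is one component of size 9.
Total: 1 component.

1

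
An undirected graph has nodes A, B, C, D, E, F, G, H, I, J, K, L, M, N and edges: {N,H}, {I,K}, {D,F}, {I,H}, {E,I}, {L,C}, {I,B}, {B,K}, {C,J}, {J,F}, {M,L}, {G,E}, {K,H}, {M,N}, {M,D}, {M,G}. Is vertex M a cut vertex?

Yes

Deleting M raises the number of components from 2 to 3, so M is a cut vertex.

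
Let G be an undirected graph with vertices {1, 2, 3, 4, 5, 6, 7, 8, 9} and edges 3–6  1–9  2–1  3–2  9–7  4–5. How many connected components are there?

3

8 is isolated — a component by itself.
Starting from 4 we can reach 4, 5. That is one component of size 2.
Starting from 1 we can reach 1, 2, 3, 6, 7, 9. That is one component of size 6.
Total: 3 components.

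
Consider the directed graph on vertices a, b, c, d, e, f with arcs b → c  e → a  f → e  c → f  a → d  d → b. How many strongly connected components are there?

{a, b, c, d, e, f} are all mutually reachable — one SCC of size 6.
That gives 1 strongly connected component.

1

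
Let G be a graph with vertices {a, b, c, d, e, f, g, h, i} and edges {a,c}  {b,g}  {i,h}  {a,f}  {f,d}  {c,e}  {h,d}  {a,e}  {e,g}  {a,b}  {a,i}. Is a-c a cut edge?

No

After removing a-c, the path a-e-c still connects them, so the edge is not a bridge.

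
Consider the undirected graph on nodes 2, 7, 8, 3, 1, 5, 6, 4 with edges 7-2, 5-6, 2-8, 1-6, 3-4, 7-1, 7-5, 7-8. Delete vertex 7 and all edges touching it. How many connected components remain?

3

With 7 gone, the remaining components are: {2, 8}; {3, 4}; {1, 5, 6}.
That is 3 components.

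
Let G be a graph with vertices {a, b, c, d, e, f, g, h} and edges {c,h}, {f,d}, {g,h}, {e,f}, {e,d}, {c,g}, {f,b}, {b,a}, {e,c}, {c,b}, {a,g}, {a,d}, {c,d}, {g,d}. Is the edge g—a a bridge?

No

After removing g—a, the path g-d-a still connects them, so the edge is not a bridge.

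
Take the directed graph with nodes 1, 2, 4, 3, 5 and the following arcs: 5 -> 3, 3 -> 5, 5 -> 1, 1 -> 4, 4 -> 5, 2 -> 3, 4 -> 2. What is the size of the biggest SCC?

5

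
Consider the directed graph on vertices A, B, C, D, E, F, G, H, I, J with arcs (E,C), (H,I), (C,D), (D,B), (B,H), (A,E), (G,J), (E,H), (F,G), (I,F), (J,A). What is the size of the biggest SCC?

{A, B, C, D, E, F, G, H, I, J} are all mutually reachable — one SCC of size 10.
The largest has 10 vertices.

10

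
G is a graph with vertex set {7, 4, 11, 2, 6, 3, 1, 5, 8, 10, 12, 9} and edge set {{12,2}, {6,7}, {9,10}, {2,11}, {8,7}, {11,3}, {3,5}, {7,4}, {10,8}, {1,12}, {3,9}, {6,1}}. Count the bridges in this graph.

2

The edges on the cycle 6-1-12-2-11-3-9-10-8-7-6 are not bridges since each lies on that cycle.
But removing 5–3 disconnects 5 from 3; removing 7–4 disconnects 7 from 4 — these are bridges.
That makes 2 bridges.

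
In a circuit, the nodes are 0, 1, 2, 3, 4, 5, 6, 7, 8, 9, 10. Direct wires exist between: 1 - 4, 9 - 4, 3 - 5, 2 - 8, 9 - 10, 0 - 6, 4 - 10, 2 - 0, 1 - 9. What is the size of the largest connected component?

7 is isolated — a component by itself.
Starting from 3 we can reach 3, 5. That is one component of size 2.
Starting from 1 we can reach 1, 4, 9, 10. That is one component of size 4.
Starting from 0 we can reach 0, 2, 6, 8. That is one component of size 4.
The largest has 4 vertices.

4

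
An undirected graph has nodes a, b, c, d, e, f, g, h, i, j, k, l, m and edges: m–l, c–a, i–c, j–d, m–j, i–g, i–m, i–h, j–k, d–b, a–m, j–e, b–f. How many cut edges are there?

9

The edges on the cycle i-c-a-m-i are not bridges since each lies on that cycle.
But removing m–j disconnects m from j; removing j–e disconnects j from e; removing d–b disconnects d from b; removing b–f disconnects b from f — these are bridges.
In total 9 edges are bridges.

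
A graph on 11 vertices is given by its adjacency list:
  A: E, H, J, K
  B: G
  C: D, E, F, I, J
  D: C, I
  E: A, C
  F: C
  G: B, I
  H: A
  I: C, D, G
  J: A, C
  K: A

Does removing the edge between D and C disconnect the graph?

After removing D-C, the path D-I-C still connects them, so the edge is not a bridge.

No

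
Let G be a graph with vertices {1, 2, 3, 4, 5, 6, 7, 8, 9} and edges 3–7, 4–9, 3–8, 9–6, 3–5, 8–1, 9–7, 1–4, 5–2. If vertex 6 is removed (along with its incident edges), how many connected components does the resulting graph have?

1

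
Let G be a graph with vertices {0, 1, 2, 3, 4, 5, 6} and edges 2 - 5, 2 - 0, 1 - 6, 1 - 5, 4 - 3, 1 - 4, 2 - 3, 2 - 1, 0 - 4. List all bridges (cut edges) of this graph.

The edges on the cycle 2-0-4-1-2 are not bridges since each lies on that cycle.
But removing 6 - 1 disconnects 6 from 1 — this is a bridge.

1-6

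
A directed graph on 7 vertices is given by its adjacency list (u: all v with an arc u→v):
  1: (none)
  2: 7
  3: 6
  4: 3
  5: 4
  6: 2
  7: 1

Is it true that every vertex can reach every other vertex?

There is no directed path from 4 to 5, so the graph is not strongly connected.

No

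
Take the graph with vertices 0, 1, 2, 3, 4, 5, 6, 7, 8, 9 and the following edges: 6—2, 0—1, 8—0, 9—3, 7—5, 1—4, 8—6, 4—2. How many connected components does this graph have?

3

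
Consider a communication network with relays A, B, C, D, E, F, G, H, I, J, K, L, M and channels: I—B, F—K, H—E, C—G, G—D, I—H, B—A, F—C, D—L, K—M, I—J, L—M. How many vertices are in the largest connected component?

7

Starting from A we can reach A, B, E, H, I, J. That is one component of size 6.
Starting from C we can reach C, D, F, G, K, L, M. That is one component of size 7.
The largest has 7 vertices.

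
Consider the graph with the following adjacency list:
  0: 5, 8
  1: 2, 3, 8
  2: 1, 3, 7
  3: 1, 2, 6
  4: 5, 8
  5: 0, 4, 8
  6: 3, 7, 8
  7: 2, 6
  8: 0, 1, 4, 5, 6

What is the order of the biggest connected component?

Starting from 0 we can reach 0, 1, 2, 3, 4, 5, 6, 7, 8. That is one component of size 9.
The largest has 9 vertices.

9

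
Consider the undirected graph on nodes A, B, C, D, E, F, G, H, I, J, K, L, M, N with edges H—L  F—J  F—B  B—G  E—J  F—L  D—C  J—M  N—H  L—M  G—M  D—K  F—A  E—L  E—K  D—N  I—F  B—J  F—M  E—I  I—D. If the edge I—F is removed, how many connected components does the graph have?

I and F are still connected via I-E-L-F, so the component count stays at 1.

1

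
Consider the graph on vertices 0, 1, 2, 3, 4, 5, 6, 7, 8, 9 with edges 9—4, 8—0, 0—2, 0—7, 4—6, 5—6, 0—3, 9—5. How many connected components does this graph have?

1 is isolated — a component by itself.
Starting from 4 we can reach 4, 5, 6, 9. That is one component of size 4.
Starting from 0 we can reach 0, 2, 3, 7, 8. That is one component of size 5.
Total: 3 components.

3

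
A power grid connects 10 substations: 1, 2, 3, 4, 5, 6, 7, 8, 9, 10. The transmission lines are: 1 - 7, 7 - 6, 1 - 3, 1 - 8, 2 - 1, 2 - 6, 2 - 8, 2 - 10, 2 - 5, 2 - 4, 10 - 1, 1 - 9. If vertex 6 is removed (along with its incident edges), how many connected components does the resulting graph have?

1

With 6 gone, the remaining components are: {1, 2, 3, 4, 5, 7, 8, 9, 10}.
That is 1 component.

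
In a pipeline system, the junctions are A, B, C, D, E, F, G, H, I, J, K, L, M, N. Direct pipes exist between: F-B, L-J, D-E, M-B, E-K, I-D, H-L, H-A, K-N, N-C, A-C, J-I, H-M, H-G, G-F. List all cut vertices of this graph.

Removing H increases the component count from 1 to 2, so H is a cut vertex.
By contrast removing G leaves 1 component; it is not a cut vertex. No other vertex is a cut vertex either.

H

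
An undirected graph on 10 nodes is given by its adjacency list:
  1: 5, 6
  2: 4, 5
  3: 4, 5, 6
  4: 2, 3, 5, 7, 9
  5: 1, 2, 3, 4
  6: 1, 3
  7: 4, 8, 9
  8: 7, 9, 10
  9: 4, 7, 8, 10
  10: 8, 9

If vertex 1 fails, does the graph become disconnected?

No

Deleting 1 leaves 1 component (was 1) (its neighbors 5, 6 remain connected to each other), so 1 is not a cut vertex.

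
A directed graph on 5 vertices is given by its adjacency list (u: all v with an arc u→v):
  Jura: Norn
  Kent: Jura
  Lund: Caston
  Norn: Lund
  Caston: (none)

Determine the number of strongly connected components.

5

{Jura} is an SCC by itself.
{Caston} is an SCC by itself.
{Kent} is an SCC by itself.
{Lund} is an SCC by itself.
{Norn} is an SCC by itself.
That gives 5 strongly connected components.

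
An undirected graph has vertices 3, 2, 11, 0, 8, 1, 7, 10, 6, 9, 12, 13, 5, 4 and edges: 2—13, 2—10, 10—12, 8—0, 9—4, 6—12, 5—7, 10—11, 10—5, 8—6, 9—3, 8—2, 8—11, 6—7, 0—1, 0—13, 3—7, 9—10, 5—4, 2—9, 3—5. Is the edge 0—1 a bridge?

Removing 0—1 leaves no path between 0 and 1: the component count goes from 1 to 2. So it is a bridge.

Yes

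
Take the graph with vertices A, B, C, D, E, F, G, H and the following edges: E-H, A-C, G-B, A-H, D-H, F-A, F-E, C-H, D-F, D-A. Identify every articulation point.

Removing H, for instance, still leaves 2 components. No single vertex removal increases the component count — the graph has no articulation points.

none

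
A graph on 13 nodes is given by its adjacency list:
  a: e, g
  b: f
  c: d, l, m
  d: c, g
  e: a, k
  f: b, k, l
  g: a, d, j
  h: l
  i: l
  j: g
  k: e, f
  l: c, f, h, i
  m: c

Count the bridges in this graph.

The edges on the cycle a-g-d-c-l-f-k-e-a are not bridges since each lies on that cycle.
But removing h-l disconnects h from l; removing g-j disconnects g from j; removing l-i disconnects l from i; removing m-c disconnects m from c — these are bridges.
In total 5 edges are bridges.

5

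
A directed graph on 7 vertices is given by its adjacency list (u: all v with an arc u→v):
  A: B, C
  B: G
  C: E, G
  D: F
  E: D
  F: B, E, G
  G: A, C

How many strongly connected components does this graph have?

1

{A, B, C, D, E, F, G} are all mutually reachable — one SCC of size 7.
That gives 1 strongly connected component.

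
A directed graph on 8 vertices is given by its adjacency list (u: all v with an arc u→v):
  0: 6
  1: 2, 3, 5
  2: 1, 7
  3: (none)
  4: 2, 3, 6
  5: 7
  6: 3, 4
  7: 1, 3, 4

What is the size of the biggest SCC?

{1, 2, 4, 5, 6, 7} are all mutually reachable — one SCC of size 6.
{3} is an SCC by itself.
{0} is an SCC by itself.
The largest has 6 vertices.

6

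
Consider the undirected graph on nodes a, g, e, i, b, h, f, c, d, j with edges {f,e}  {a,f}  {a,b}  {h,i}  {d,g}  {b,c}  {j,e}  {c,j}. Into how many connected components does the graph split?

3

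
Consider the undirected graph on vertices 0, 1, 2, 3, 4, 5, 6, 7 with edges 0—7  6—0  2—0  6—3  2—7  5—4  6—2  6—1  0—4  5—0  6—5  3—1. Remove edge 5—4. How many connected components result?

5 and 4 are still connected via 5-0-4, so the component count stays at 1.

1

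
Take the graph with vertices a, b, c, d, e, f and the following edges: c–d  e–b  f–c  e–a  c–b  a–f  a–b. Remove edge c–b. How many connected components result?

c and b are still connected via c-f-a-b, so the component count stays at 1.

1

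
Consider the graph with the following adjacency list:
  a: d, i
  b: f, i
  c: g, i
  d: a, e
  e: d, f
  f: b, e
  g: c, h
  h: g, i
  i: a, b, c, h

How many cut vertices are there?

1

Removing i increases the component count from 1 to 2, so i is a cut vertex.
By contrast removing d leaves 1 component; it is not a cut vertex. No other vertex is a cut vertex either.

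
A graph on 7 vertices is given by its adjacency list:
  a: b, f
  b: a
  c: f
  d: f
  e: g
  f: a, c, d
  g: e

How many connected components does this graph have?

2

Starting from e we can reach e, g. That is one component of size 2.
Starting from a we can reach a, b, c, d, f. That is one component of size 5.
Total: 2 components.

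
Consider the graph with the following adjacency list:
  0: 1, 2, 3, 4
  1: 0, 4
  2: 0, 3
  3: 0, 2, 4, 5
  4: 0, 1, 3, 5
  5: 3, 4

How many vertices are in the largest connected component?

6

Starting from 0 we can reach 0, 1, 2, 3, 4, 5. That is one component of size 6.
The largest has 6 vertices.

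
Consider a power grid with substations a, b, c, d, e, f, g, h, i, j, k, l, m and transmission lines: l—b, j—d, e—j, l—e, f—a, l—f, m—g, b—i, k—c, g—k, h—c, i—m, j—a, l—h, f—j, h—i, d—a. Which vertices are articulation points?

l

Removing l increases the component count from 1 to 2, so l is a cut vertex.
By contrast removing b leaves 1 component; it is not a cut vertex. No other vertex is a cut vertex either.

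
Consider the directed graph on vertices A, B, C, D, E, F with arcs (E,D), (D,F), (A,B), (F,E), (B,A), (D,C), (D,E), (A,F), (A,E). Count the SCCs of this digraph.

3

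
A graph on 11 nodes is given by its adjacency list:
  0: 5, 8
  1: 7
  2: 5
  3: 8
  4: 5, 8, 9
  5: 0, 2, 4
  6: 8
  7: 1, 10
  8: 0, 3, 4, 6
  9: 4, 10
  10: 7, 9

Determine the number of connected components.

Starting from 0 we can reach 0, 1, 2, 3, 4, 5, 6, 7, 8, 9, 10. That is one component of size 11.
Total: 1 component.

1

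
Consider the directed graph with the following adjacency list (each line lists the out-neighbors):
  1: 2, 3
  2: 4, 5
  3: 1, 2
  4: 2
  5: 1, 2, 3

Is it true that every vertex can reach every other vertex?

From 4 we can reach every vertex (1, 2, 3, 4, 5), and every vertex can reach 4 (1, 2, 3, 4, 5). So the whole graph is one strongly connected component.

Yes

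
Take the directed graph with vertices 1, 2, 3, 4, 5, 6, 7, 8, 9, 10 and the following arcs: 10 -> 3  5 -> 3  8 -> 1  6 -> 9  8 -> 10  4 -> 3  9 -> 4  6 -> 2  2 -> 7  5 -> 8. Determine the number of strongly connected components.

10

{4} is an SCC by itself.
{3} is an SCC by itself.
{8} is an SCC by itself.
{7} is an SCC by itself.
{10} is an SCC by itself.
(and 5 more singleton SCCs)
That gives 10 strongly connected components.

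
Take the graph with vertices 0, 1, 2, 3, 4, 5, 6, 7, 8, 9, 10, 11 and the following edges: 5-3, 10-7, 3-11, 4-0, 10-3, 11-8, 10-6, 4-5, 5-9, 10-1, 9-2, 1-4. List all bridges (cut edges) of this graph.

0-4, 10-6, 10-7, 11-3, 11-8, 2-9, 5-9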